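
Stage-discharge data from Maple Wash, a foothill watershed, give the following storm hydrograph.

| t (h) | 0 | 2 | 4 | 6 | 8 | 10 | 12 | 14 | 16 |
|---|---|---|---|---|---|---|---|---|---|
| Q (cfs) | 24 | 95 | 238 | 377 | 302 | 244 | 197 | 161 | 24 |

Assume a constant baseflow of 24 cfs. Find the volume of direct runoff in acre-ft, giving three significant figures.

Direct-runoff ordinates (Q − Q_b): 0.0, 71.0, 214.0, 353.0, 278.0, 220.0, 173.0, 137.0, 0.0 cfs.
ΣQ_DR = 1446 cfs.
With Δt = 2 h = 7200 s, V = ΣQ_DR · Δt = 1446 × 7200 = 1.04 × 10^7 ft³ = 239 acre-ft.

V ≈ 239 acre-ft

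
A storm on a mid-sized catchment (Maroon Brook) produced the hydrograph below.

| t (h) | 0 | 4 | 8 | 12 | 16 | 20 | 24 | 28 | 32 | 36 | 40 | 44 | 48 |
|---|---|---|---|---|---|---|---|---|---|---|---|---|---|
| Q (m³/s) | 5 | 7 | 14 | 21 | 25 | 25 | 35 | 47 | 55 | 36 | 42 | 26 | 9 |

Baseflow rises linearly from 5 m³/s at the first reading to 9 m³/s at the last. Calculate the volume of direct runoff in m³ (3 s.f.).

V ≈ 3.69 × 10^6 m³

Direct-runoff ordinates (Q − Q_b): 0.00, 1.67, 8.33, 15.00, 18.67, 18.33, 28.00, 39.67, 47.33, 28.00, 33.67, 17.33, 0.00 m³/s.
ΣQ_DR = 256.0 m³/s.
With Δt = 4 h = 14400 s, V = ΣQ_DR · Δt = 256.0 × 14400 = 3.69 × 10^6 m³.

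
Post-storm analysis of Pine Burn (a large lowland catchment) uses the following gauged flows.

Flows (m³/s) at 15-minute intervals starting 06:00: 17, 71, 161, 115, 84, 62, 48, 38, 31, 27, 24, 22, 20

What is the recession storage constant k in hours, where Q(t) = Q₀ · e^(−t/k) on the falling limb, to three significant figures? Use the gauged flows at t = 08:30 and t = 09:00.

On the falling limb, Q drops from 24 to 20 m³/s between t = 08:30 and t = 09:00 (Δt = 0.5 h).
k = −Δt / ln(Q₂/Q₁) = −0.5 / ln(20/24) = 2.74 h.

k ≈ 2.74 h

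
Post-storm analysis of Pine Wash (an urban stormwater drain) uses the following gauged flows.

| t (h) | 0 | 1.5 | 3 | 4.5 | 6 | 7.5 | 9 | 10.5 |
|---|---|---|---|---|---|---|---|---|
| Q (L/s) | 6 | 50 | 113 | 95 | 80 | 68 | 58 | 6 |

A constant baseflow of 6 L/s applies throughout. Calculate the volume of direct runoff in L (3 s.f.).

Direct-runoff ordinates (Q − Q_b): 0.0, 44.0, 107.0, 89.0, 74.0, 62.0, 52.0, 0.0 L/s.
ΣQ_DR = 428.0 L/s.
With Δt = 1.5 h = 5400 s, V = ΣQ_DR · Δt = 428.0 × 5400 = 2.31 × 10^6 L.

V ≈ 2.31 × 10^6 L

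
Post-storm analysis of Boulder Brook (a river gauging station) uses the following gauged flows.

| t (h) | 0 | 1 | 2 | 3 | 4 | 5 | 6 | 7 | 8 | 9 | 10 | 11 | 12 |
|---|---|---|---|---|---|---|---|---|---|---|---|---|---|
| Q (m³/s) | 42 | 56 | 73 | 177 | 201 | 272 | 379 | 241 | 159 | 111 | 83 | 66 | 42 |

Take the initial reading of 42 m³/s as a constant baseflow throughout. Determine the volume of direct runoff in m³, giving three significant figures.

Direct-runoff ordinates (Q − Q_b): 0.0, 14.0, 31.0, 135.0, 159.0, 230.0, 337.0, 199.0, 117.0, 69.0, 41.0, 24.0, 0.0 m³/s.
ΣQ_DR = 1356 m³/s.
With Δt = 1 h = 3600 s, V = ΣQ_DR · Δt = 1356 × 3600 = 4.88 × 10^6 m³.

V ≈ 4.88 × 10^6 m³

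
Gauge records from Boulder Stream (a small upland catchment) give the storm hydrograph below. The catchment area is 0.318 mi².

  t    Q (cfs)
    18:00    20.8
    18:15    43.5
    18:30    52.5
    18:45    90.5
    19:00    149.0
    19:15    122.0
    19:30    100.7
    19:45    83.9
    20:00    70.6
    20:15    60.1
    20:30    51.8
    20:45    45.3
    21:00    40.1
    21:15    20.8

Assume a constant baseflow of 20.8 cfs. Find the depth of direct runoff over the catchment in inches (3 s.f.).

d ≈ 0.805 in

Direct runoff: 0.0, 22.7, 31.7, 69.7, 128.2, 101.2, 79.9, 63.1, 49.8, 39.3, 31.0, 24.5, 19.3, 0.0 cfs; ΣQ_DR = 660.4 cfs.
V = ΣQ_DR · Δt = 660.4 × 900 s = 5.944 × 10^5 ft³.
Over A = 0.318 mi², depth = V / A = 0.805 in.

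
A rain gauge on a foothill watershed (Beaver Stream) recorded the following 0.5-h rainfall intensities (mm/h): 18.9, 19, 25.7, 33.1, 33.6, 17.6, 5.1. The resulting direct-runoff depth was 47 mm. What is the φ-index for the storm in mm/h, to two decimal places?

φ ≈ 8.98 mm/h

Only the 6 blocks with intensity above φ contribute runoff: 18.9, 19, 25.7, 33.1, 33.6, 17.6 mm/h.
Σ(I−φ)·Δt = d  ⇒  (18.9+19+25.7+33.1+33.6+17.6 − 6φ)·0.5 = 47
φ = (147.9 − 47/0.5) / 6 = 8.98 mm/h.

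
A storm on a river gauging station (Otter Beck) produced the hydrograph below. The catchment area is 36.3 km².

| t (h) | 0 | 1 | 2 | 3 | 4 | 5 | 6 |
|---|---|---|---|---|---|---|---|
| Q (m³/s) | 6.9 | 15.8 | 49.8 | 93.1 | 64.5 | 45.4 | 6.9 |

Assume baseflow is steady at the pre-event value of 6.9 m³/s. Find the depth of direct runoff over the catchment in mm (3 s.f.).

Direct runoff: 0.0, 8.9, 42.9, 86.2, 57.6, 38.5, 0.0 m³/s; ΣQ_DR = 234.1 m³/s.
V = ΣQ_DR · Δt = 234.1 × 3600 s = 8.428 × 10^5 m³.
Over A = 36.3 km², depth = V / A = 23.2 mm.

d ≈ 23.2 mm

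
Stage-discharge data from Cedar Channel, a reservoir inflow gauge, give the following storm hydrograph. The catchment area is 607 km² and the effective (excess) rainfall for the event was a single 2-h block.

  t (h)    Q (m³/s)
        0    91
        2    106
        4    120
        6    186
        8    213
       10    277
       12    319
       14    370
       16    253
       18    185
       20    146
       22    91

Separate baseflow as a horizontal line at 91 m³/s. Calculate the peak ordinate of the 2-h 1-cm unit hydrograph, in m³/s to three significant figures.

Direct runoff: 0.0, 15.0, 29.0, 95.0, 122.0, 186.0, 228.0, 279.0, 162.0, 94.0, 55.0, 0.0 m³/s; ΣQ_DR = 1265 m³/s, peak = 279.0 m³/s.
Runoff depth d = ΣQ_DR·Δt / A = 1265 × 7200 / (607 km²) = 15.00 mm.
The 1-cm UH is the DRH scaled by (10 mm)/d, so U_p = 279.0 × 10/15.00 = 186 m³/s.

U_p ≈ 186 m³/s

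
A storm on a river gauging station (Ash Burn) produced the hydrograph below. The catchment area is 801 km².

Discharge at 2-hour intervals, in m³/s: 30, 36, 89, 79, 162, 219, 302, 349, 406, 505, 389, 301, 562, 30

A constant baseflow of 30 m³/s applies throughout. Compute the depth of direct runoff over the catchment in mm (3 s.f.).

d ≈ 27.3 mm

Direct runoff: 0.0, 6.0, 59.0, 49.0, 132.0, 189.0, 272.0, 319.0, 376.0, 475.0, 359.0, 271.0, 532.0, 0.0 m³/s; ΣQ_DR = 3039 m³/s.
V = ΣQ_DR · Δt = 3039 × 7200 s = 2.188 × 10^7 m³.
Over A = 801 km², depth = V / A = 27.3 mm.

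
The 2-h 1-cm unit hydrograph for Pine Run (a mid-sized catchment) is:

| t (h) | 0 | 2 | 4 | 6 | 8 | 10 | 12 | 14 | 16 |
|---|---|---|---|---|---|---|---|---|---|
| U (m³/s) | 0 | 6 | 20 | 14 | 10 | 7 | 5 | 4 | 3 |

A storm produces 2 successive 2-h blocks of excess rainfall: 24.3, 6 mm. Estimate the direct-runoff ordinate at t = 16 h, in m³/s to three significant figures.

Q ≈ 9.69 m³/s

By discrete convolution, Q_j = Σ (P_i / 10 mm) · U_{j−i}.
At t = 16 h (j=8): Q = (24.3/10)·3 + (6/10)·4 = 9.69 m³/s.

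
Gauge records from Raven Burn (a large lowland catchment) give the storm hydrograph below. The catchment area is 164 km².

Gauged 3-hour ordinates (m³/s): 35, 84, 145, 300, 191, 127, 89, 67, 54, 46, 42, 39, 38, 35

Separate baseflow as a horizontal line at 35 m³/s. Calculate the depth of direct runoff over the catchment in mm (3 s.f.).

d ≈ 52.8 mm

Direct runoff: 0.0, 49.0, 110.0, 265.0, 156.0, 92.0, 54.0, 32.0, 19.0, 11.0, 7.0, 4.0, 3.0, 0.0 m³/s; ΣQ_DR = 802.0 m³/s.
V = ΣQ_DR · Δt = 802.0 × 10800 s = 8.662 × 10^6 m³.
Over A = 164 km², depth = V / A = 52.8 mm.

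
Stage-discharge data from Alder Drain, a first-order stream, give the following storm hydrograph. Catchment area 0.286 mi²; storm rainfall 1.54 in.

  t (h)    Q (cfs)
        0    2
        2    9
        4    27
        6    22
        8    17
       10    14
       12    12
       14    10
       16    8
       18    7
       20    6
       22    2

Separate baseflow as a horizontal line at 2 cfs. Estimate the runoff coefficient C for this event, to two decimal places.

ΣQ_DR = 112.0 cfs; V = ΣQ_DR·Δt = 8.064 × 10^5 ft³.
Runoff depth d = V / A = 1.214 in.
C = d / P = 1.214 / 1.54 = 0.79.

C ≈ 0.79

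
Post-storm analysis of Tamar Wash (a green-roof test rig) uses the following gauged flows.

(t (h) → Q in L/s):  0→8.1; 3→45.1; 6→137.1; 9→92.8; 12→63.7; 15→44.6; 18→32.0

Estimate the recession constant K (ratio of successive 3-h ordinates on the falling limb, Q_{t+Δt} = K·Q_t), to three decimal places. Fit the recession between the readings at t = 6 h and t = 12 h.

K ≈ 0.682

Using the recession-limb readings at t = 6 h and t = 12 h: Q falls from 137.1 to 63.7 L/s over 2 intervals.
K = (Q₂/Q₁)^(1/2) = (63.7/137.1)^(1/2) = 0.682.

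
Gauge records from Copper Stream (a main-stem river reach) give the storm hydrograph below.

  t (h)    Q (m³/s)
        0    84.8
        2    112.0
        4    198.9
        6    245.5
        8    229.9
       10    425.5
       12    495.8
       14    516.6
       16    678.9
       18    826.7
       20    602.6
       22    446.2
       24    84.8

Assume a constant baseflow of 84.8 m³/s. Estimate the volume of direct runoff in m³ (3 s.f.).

Direct-runoff ordinates (Q − Q_b): 0.0, 27.2, 114.1, 160.7, 145.1, 340.7, 411.0, 431.8, 594.1, 741.9, 517.8, 361.4, 0.0 m³/s.
ΣQ_DR = 3846 m³/s.
With Δt = 2 h = 7200 s, V = ΣQ_DR · Δt = 3846 × 7200 = 2.77 × 10^7 m³.

V ≈ 2.77 × 10^7 m³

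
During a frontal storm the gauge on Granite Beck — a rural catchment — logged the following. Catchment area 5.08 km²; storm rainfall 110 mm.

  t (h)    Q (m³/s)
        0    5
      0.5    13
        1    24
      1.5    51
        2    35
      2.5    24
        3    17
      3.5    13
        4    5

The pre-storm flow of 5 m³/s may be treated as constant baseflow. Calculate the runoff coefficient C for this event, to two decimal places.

ΣQ_DR = 142.0 m³/s; V = ΣQ_DR·Δt = 2.556 × 10^5 m³.
Runoff depth d = V / A = 50.31 mm.
C = d / P = 50.31 / 110 = 0.46.

C ≈ 0.46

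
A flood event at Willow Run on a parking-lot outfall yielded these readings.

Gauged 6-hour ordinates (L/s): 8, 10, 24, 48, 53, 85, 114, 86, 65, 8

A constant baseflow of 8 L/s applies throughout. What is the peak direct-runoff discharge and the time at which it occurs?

Q_p = 106.0 L/s at t = 36 h

Subtracting baseflow gives direct-runoff ordinates: 0.0, 2.0, 16.0, 40.0, 45.0, 77.0, 106.0, 78.0, 57.0, 0.0 L/s.
The maximum is 106.0 L/s, occurring at the reading for t = 36 h.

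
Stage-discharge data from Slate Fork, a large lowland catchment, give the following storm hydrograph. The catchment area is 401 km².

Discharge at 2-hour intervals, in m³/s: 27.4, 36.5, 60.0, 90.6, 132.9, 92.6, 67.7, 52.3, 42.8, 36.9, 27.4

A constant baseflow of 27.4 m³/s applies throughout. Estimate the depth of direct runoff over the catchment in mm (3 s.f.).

d ≈ 6.57 mm

Direct runoff: 0.0, 9.1, 32.6, 63.2, 105.5, 65.2, 40.3, 24.9, 15.4, 9.5, 0.0 m³/s; ΣQ_DR = 365.7 m³/s.
V = ΣQ_DR · Δt = 365.7 × 7200 s = 2.633 × 10^6 m³.
Over A = 401 km², depth = V / A = 6.57 mm.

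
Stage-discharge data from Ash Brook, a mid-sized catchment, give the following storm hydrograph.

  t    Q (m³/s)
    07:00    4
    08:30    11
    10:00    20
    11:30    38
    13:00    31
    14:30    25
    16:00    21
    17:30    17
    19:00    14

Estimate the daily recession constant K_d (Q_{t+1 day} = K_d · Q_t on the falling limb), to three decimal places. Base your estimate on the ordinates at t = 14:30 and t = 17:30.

K_d ≈ 0.046

Between t = 14:30 and t = 17:30 the flow falls from 25 to 17 m³/s over 2×1.5 h = 3 h.
Per-interval ratio K = (17/25)^(1/2) = 0.8246; K_d = K^(24/1.5) = 0.046.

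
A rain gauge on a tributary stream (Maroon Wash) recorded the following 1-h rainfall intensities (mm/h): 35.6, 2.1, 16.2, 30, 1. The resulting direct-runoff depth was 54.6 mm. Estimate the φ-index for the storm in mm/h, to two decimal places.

Only the 3 blocks with intensity above φ contribute runoff: 35.6, 16.2, 30 mm/h.
Σ(I−φ)·Δt = d  ⇒  (35.6+16.2+30 − 3φ)·1 = 54.6
φ = (81.80 − 54.6/1) / 3 = 9.07 mm/h.

φ ≈ 9.07 mm/h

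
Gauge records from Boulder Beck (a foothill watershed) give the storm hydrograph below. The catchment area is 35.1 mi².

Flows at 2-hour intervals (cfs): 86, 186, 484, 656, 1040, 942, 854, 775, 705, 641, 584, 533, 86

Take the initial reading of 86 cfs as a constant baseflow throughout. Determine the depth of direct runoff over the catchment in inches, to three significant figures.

Direct runoff: 0.0, 100.0, 398.0, 570.0, 954.0, 856.0, 768.0, 689.0, 619.0, 555.0, 498.0, 447.0, 0.0 cfs; ΣQ_DR = 6454 cfs.
V = ΣQ_DR · Δt = 6454 × 7200 s = 4.647 × 10^7 ft³.
Over A = 35.1 mi², depth = V / A = 0.570 in.

d ≈ 0.570 in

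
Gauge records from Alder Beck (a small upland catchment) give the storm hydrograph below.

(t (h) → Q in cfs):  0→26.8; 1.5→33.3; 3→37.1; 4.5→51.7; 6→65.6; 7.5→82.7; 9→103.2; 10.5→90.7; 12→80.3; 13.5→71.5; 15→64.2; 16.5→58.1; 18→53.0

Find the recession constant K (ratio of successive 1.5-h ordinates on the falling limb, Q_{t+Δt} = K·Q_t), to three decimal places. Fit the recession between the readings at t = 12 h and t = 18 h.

Using the recession-limb readings at t = 12 h and t = 18 h: Q falls from 80.3 to 53.0 cfs over 4 intervals.
K = (Q₂/Q₁)^(1/4) = (53.0/80.3)^(1/4) = 0.901.

K ≈ 0.901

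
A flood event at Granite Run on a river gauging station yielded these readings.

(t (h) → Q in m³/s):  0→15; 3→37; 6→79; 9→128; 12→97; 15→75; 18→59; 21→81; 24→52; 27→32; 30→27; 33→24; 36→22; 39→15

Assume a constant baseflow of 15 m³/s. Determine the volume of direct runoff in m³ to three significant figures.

Direct-runoff ordinates (Q − Q_b): 0.0, 22.0, 64.0, 113.0, 82.0, 60.0, 44.0, 66.0, 37.0, 17.0, 12.0, 9.0, 7.0, 0.0 m³/s.
ΣQ_DR = 533.0 m³/s.
With Δt = 3 h = 10800 s, V = ΣQ_DR · Δt = 533.0 × 10800 = 5.76 × 10^6 m³.

V ≈ 5.76 × 10^6 m³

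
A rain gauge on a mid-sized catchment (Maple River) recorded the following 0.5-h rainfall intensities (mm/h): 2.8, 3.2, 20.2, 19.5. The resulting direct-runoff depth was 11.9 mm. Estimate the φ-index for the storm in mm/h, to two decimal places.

Only the 2 blocks with intensity above φ contribute runoff: 20.2, 19.5 mm/h.
Σ(I−φ)·Δt = d  ⇒  (20.2+19.5 − 2φ)·0.5 = 11.9
φ = (39.70 − 11.9/0.5) / 2 = 7.95 mm/h.

φ ≈ 7.95 mm/h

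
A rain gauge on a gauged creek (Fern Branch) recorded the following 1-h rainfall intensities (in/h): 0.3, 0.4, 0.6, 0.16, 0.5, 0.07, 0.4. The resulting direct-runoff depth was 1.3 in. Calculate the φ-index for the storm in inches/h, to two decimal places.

φ ≈ 0.18 in/h

Only the 5 blocks with intensity above φ contribute runoff: 0.3, 0.4, 0.6, 0.5, 0.4 in/h.
Σ(I−φ)·Δt = d  ⇒  (0.3+0.4+0.6+0.5+0.4 − 5φ)·1 = 1.3
φ = (2.200 − 1.3/1) / 5 = 0.18 in/h.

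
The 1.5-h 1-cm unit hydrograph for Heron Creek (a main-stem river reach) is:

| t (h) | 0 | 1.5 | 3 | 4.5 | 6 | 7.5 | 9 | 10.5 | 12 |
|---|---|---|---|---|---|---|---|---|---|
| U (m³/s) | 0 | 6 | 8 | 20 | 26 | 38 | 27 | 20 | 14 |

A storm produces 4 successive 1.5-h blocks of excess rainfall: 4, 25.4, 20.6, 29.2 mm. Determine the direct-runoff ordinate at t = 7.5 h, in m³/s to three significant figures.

By discrete convolution, Q_j = Σ (P_i / 10 mm) · U_{j−i}.
At t = 7.5 h (j=5): Q = (4/10)·38 + (25.4/10)·26 + (20.6/10)·20 + (29.2/10)·8 = 146 m³/s.

Q ≈ 146 m³/s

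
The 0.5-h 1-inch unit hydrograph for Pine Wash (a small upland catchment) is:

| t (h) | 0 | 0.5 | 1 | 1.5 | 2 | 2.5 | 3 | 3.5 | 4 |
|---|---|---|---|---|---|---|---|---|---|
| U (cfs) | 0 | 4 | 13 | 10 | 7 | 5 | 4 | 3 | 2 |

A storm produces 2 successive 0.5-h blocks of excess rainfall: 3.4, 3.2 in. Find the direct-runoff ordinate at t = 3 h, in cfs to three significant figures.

By discrete convolution, Q_j = Σ (P_i / 1 in) · U_{j−i}.
At t = 3 h (j=6): Q = (3.4/1)·4 + (3.2/1)·5 = 29.6 cfs.

Q ≈ 29.6 cfs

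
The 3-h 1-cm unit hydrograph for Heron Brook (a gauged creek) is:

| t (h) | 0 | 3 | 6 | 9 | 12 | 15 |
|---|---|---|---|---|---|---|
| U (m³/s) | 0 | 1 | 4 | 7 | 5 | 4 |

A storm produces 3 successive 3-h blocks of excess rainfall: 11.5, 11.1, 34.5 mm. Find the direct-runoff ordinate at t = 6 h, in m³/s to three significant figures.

By discrete convolution, Q_j = Σ (P_i / 10 mm) · U_{j−i}.
At t = 6 h (j=2): Q = (11.5/10)·4 + (11.1/10)·1 + (34.5/10)·0 = 5.71 m³/s.

Q ≈ 5.71 m³/s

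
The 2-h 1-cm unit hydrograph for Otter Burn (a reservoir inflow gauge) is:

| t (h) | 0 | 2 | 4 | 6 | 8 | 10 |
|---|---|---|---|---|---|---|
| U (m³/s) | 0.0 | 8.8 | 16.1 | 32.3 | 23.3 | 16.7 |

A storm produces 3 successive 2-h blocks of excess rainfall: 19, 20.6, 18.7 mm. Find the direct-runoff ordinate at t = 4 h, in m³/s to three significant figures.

By discrete convolution, Q_j = Σ (P_i / 10 mm) · U_{j−i}.
At t = 4 h (j=2): Q = (19/10)·16.1 + (20.6/10)·8.8 + (18.7/10)·0.0 = 48.7 m³/s.

Q ≈ 48.7 m³/s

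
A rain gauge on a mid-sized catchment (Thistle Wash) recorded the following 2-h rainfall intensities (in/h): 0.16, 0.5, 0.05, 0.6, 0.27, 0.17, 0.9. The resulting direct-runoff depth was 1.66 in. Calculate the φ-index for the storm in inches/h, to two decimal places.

Only the 3 blocks with intensity above φ contribute runoff: 0.5, 0.6, 0.9 in/h.
Σ(I−φ)·Δt = d  ⇒  (0.5+0.6+0.9 − 3φ)·2 = 1.66
φ = (2.000 − 1.66/2) / 3 = 0.39 in/h.

φ ≈ 0.39 in/h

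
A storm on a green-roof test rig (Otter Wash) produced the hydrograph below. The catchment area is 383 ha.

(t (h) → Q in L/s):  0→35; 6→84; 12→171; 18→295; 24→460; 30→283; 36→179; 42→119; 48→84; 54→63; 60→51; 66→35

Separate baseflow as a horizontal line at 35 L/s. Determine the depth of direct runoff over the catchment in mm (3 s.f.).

d ≈ 8.12 mm

Direct runoff: 0.0, 49.0, 136.0, 260.0, 425.0, 248.0, 144.0, 84.0, 49.0, 28.0, 16.0, 0.0 L/s; ΣQ_DR = 1439 L/s.
V = ΣQ_DR · Δt = 1439 × 21600 s = 3.108 × 10^7 L.
Over A = 383 ha, depth = V / A = 8.12 mm.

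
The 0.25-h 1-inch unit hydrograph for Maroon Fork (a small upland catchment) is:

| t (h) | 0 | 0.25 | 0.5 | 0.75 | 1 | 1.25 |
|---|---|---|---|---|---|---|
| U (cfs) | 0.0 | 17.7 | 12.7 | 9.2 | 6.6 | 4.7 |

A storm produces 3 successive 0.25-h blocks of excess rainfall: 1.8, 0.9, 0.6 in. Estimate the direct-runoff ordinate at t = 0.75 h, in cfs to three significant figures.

Q ≈ 38.6 cfs

By discrete convolution, Q_j = Σ (P_i / 1 in) · U_{j−i}.
At t = 0.75 h (j=3): Q = (1.8/1)·9.2 + (0.9/1)·12.7 + (0.6/1)·17.7 = 38.6 cfs.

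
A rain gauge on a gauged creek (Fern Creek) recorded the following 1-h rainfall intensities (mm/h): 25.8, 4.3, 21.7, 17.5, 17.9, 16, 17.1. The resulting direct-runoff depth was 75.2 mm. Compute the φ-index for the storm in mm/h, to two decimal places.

Only the 6 blocks with intensity above φ contribute runoff: 25.8, 21.7, 17.5, 17.9, 16, 17.1 mm/h.
Σ(I−φ)·Δt = d  ⇒  (25.8+21.7+17.5+17.9+16+17.1 − 6φ)·1 = 75.2
φ = (116.0 − 75.2/1) / 6 = 6.80 mm/h.

φ ≈ 6.80 mm/h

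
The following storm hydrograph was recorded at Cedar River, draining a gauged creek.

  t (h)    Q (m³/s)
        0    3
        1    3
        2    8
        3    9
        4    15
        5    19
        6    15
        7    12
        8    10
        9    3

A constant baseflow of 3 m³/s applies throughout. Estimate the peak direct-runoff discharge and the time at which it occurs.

Q_p = 16.0 m³/s at t = 5 h

Subtracting baseflow gives direct-runoff ordinates: 0.0, 0.0, 5.0, 6.0, 12.0, 16.0, 12.0, 9.0, 7.0, 0.0 m³/s.
The maximum is 16.0 m³/s, occurring at the reading for t = 5 h.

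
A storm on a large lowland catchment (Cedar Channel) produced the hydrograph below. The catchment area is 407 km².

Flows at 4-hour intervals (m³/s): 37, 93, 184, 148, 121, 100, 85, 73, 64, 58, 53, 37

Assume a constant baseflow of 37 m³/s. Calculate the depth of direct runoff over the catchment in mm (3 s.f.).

Direct runoff: 0.0, 56.0, 147.0, 111.0, 84.0, 63.0, 48.0, 36.0, 27.0, 21.0, 16.0, 0.0 m³/s; ΣQ_DR = 609.0 m³/s.
V = ΣQ_DR · Δt = 609.0 × 14400 s = 8.770 × 10^6 m³.
Over A = 407 km², depth = V / A = 21.5 mm.

d ≈ 21.5 mm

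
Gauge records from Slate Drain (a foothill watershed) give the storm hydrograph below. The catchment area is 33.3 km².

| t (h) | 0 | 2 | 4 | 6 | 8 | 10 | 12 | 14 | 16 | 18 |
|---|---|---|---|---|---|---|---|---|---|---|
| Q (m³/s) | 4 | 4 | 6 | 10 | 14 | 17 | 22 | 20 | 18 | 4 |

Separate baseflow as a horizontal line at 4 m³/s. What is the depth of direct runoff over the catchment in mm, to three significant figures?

d ≈ 17.1 mm

Direct runoff: 0.0, 0.0, 2.0, 6.0, 10.0, 13.0, 18.0, 16.0, 14.0, 0.0 m³/s; ΣQ_DR = 79.00 m³/s.
V = ΣQ_DR · Δt = 79.00 × 7200 s = 5.688 × 10^5 m³.
Over A = 33.3 km², depth = V / A = 17.1 mm.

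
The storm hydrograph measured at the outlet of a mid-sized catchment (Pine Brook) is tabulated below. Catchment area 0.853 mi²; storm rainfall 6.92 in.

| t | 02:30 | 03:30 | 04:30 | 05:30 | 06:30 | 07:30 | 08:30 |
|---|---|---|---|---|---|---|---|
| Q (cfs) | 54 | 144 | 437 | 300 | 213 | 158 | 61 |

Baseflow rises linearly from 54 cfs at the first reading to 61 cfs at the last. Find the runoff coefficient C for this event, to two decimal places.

ΣQ_DR = 964.5 cfs; V = ΣQ_DR·Δt = 3.472 × 10^6 ft³.
Runoff depth d = V / A = 1.752 in.
C = d / P = 1.752 / 6.92 = 0.25.

C ≈ 0.25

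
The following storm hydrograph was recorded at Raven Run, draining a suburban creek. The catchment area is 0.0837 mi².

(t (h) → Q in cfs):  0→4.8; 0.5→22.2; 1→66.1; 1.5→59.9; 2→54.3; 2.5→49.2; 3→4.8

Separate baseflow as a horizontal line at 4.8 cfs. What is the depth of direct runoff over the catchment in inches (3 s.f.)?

Direct runoff: 0.0, 17.4, 61.3, 55.1, 49.5, 44.4, 0.0 cfs; ΣQ_DR = 227.7 cfs.
V = ΣQ_DR · Δt = 227.7 × 1800 s = 4.099 × 10^5 ft³.
Over A = 0.0837 mi², depth = V / A = 2.11 in.

d ≈ 2.11 in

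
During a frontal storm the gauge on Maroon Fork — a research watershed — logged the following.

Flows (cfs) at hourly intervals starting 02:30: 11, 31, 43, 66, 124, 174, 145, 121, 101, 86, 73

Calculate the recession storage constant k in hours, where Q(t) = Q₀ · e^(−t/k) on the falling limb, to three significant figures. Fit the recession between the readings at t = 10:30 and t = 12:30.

On the falling limb, Q drops from 101 to 73 cfs between t = 10:30 and t = 12:30 (Δt = 2 h).
k = −Δt / ln(Q₂/Q₁) = −2 / ln(73/101) = 6.16 h.

k ≈ 6.16 h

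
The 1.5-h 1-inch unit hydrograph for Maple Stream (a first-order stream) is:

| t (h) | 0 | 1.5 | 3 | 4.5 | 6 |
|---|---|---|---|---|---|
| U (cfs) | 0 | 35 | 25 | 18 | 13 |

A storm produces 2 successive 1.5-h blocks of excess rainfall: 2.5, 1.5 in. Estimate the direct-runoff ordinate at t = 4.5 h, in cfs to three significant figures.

Q ≈ 82.5 cfs

By discrete convolution, Q_j = Σ (P_i / 1 in) · U_{j−i}.
At t = 4.5 h (j=3): Q = (2.5/1)·18 + (1.5/1)·25 = 82.5 cfs.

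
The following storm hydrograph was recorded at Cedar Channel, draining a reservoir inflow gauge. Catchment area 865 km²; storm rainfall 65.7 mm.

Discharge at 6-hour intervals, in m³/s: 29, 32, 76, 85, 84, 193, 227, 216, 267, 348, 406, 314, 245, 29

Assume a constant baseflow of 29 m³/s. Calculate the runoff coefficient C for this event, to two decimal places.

C ≈ 0.82

ΣQ_DR = 2145 m³/s; V = ΣQ_DR·Δt = 4.633 × 10^7 m³.
Runoff depth d = V / A = 53.56 mm.
C = d / P = 53.56 / 65.7 = 0.82.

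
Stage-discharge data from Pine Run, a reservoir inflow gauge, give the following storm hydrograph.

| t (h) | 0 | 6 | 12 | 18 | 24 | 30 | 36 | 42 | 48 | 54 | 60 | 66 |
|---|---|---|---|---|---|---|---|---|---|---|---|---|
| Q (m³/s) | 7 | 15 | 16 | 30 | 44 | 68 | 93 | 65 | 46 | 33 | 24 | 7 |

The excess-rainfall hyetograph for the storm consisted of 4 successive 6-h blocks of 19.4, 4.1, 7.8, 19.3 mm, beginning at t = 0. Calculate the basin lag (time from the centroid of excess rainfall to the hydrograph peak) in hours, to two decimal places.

Centroid of excess rainfall: t_c = Σ P_i·t̄_i / ΣP_i = 12.2016 h (block centres at 3, 9, 15, 21 h).
Hydrograph peak occurs at t = 36 h, so basin lag t_L = 36 − 12.2016 = 23.80 h.

t_L ≈ 23.80 h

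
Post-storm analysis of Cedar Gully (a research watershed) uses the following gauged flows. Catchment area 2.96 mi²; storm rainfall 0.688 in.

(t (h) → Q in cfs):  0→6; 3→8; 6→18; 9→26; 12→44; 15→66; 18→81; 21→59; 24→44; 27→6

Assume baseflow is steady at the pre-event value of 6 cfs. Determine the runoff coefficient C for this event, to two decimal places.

ΣQ_DR = 298.0 cfs; V = ΣQ_DR·Δt = 3.218 × 10^6 ft³.
Runoff depth d = V / A = 0.4680 in.
C = d / P = 0.4680 / 0.688 = 0.68.

C ≈ 0.68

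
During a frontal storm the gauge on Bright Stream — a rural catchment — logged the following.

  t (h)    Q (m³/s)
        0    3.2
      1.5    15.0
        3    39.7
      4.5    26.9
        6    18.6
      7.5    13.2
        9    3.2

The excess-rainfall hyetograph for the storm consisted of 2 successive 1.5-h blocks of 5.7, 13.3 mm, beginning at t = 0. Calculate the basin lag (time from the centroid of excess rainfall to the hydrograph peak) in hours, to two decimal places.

Centroid of excess rainfall: t_c = Σ P_i·t̄_i / ΣP_i = 1.8000 h (block centres at 0.75, 2.25 h).
Hydrograph peak occurs at t = 3 h, so basin lag t_L = 3 − 1.8000 = 1.20 h.

t_L ≈ 1.20 h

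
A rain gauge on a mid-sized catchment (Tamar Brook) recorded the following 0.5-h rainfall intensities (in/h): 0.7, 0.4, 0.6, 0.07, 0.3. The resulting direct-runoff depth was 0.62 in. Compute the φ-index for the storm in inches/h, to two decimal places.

Only the 4 blocks with intensity above φ contribute runoff: 0.7, 0.4, 0.6, 0.3 in/h.
Σ(I−φ)·Δt = d  ⇒  (0.7+0.4+0.6+0.3 − 4φ)·0.5 = 0.62
φ = (2.000 − 0.62/0.5) / 4 = 0.19 in/h.

φ ≈ 0.19 in/h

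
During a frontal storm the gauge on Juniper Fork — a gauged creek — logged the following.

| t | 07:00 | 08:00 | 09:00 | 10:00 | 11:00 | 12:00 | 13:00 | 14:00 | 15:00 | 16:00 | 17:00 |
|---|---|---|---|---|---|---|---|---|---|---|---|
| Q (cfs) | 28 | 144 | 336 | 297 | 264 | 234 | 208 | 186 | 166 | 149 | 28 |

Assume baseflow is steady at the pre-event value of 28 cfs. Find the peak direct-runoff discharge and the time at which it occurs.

Subtracting baseflow gives direct-runoff ordinates: 0.0, 116.0, 308.0, 269.0, 236.0, 206.0, 180.0, 158.0, 138.0, 121.0, 0.0 cfs.
The maximum is 308.0 cfs, occurring at the reading for t = 09:00.

Q_p = 308.0 cfs at t = 09:00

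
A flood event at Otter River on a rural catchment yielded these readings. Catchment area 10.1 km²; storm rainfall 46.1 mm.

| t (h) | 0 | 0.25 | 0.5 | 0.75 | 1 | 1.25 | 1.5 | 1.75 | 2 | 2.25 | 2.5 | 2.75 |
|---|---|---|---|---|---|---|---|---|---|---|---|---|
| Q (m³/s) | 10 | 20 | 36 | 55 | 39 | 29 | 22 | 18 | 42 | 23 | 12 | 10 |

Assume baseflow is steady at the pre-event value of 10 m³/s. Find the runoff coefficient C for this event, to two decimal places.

C ≈ 0.38

ΣQ_DR = 196.0 m³/s; V = ΣQ_DR·Δt = 1.764 × 10^5 m³.
Runoff depth d = V / A = 17.47 mm.
C = d / P = 17.47 / 46.1 = 0.38.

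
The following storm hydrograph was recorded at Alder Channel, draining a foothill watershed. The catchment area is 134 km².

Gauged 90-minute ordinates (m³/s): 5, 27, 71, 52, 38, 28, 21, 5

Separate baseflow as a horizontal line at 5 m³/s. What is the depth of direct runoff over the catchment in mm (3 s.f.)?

Direct runoff: 0.0, 22.0, 66.0, 47.0, 33.0, 23.0, 16.0, 0.0 m³/s; ΣQ_DR = 207.0 m³/s.
V = ΣQ_DR · Δt = 207.0 × 5400 s = 1.118 × 10^6 m³.
Over A = 134 km², depth = V / A = 8.34 mm.

d ≈ 8.34 mm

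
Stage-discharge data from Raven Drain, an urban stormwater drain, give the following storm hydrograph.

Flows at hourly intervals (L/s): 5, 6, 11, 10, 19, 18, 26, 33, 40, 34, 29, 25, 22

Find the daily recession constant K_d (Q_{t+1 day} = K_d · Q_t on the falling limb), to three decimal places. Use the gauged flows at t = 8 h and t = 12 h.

K_d ≈ 0.028

Between t = 8 h and t = 12 h the flow falls from 40 to 22 L/s over 4×1 h = 4 h.
Per-interval ratio K = (22/40)^(1/4) = 0.8612; K_d = K^(24/1) = 0.028.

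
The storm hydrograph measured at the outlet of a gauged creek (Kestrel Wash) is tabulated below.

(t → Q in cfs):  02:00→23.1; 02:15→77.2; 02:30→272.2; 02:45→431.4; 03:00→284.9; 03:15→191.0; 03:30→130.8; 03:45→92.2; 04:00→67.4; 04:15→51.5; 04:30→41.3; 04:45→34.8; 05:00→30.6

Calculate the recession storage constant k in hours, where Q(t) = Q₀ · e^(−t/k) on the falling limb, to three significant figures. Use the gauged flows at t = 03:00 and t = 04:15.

k ≈ 0.731 h

On the falling limb, Q drops from 284.9 to 51.5 cfs between t = 03:00 and t = 04:15 (Δt = 1.25 h).
k = −Δt / ln(Q₂/Q₁) = −1.25 / ln(51.5/284.9) = 0.731 h.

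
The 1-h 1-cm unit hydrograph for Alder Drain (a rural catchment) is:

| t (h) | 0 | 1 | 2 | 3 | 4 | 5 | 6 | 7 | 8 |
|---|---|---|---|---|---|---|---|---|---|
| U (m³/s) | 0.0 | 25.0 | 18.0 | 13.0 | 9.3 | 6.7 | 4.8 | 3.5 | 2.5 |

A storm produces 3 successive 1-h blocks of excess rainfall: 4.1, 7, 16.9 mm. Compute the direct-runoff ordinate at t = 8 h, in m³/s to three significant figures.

Q ≈ 11.6 m³/s

By discrete convolution, Q_j = Σ (P_i / 10 mm) · U_{j−i}.
At t = 8 h (j=8): Q = (4.1/10)·2.5 + (7/10)·3.5 + (16.9/10)·4.8 = 11.6 m³/s.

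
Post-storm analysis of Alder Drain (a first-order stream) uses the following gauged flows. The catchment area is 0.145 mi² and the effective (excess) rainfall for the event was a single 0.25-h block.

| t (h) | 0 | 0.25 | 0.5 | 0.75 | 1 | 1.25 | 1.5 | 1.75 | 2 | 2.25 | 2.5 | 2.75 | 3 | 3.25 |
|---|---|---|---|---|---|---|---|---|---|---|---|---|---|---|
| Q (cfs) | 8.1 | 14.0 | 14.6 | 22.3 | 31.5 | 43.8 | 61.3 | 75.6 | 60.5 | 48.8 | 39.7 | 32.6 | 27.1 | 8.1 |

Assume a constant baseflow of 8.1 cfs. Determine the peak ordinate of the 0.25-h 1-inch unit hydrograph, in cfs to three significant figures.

U_p ≈ 67.4 cfs

Direct runoff: 0.0, 5.9, 6.5, 14.2, 23.4, 35.7, 53.2, 67.5, 52.4, 40.7, 31.6, 24.5, 19.0, 0.0 cfs; ΣQ_DR = 374.6 cfs, peak = 67.5 cfs.
Runoff depth d = ΣQ_DR·Δt / A = 374.6 × 900 / (0.145 mi²) = 1.001 in.
The 1-inch UH is the DRH scaled by (1 in)/d, so U_p = 67.5 × 1/1.001 = 67.4 cfs.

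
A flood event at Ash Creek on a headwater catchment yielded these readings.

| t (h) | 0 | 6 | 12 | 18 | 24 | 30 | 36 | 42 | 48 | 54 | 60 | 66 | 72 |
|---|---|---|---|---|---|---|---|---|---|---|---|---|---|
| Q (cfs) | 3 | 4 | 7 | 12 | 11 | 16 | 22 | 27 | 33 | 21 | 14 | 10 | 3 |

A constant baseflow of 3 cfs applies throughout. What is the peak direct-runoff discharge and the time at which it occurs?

Subtracting baseflow gives direct-runoff ordinates: 0.0, 1.0, 4.0, 9.0, 8.0, 13.0, 19.0, 24.0, 30.0, 18.0, 11.0, 7.0, 0.0 cfs.
The maximum is 30.0 cfs, occurring at the reading for t = 48 h.

Q_p = 30.0 cfs at t = 48 h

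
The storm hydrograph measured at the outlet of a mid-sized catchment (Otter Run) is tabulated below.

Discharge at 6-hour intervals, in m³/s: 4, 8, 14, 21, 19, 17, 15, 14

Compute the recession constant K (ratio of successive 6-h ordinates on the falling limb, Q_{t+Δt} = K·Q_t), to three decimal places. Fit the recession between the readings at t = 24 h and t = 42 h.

Using the recession-limb readings at t = 24 h and t = 42 h: Q falls from 19 to 14 m³/s over 3 intervals.
K = (Q₂/Q₁)^(1/3) = (14/19)^(1/3) = 0.903.

K ≈ 0.903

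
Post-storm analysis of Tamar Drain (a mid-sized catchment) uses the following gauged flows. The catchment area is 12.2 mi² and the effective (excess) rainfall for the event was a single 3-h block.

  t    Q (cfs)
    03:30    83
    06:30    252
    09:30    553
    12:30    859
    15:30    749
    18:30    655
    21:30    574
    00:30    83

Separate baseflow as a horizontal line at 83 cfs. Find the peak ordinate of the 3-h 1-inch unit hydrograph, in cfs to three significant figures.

Direct runoff: 0.0, 169.0, 470.0, 776.0, 666.0, 572.0, 491.0, 0.0 cfs; ΣQ_DR = 3144 cfs, peak = 776.0 cfs.
Runoff depth d = ΣQ_DR·Δt / A = 3144 × 10800 / (12.2 mi²) = 1.198 in.
The 1-inch UH is the DRH scaled by (1 in)/d, so U_p = 776.0 × 1/1.198 = 648 cfs.

U_p ≈ 648 cfs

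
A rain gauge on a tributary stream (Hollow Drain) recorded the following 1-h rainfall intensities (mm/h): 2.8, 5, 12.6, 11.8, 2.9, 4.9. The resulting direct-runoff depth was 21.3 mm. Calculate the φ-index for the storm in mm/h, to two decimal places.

φ ≈ 3.25 mm/h

Only the 4 blocks with intensity above φ contribute runoff: 5, 12.6, 11.8, 4.9 mm/h.
Σ(I−φ)·Δt = d  ⇒  (5+12.6+11.8+4.9 − 4φ)·1 = 21.3
φ = (34.30 − 21.3/1) / 4 = 3.25 mm/h.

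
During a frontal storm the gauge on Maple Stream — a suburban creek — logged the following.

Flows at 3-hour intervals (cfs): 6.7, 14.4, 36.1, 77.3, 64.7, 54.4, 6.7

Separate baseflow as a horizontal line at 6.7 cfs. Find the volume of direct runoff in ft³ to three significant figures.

Direct-runoff ordinates (Q − Q_b): 0.0, 7.7, 29.4, 70.6, 58.0, 47.7, 0.0 cfs.
ΣQ_DR = 213.4 cfs.
With Δt = 3 h = 10800 s, V = ΣQ_DR · Δt = 213.4 × 10800 = 2.30 × 10^6 ft³.

V ≈ 2.30 × 10^6 ft³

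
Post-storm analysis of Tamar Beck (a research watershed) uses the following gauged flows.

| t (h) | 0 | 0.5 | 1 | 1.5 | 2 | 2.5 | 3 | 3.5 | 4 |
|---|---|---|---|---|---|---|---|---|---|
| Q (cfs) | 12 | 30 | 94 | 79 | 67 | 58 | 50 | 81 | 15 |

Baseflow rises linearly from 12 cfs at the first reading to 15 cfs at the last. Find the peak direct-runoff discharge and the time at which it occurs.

Subtracting baseflow gives direct-runoff ordinates: 0.00, 17.62, 81.25, 65.88, 53.50, 44.12, 35.75, 66.38, 0.00 cfs.
The maximum is 81.25 cfs, occurring at the reading for t = 1 h.

Q_p = 81.25 cfs at t = 1 h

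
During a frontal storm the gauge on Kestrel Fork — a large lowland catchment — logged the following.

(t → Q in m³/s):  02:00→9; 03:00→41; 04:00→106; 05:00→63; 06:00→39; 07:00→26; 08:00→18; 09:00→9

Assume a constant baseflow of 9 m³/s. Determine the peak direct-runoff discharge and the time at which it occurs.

Q_p = 97.0 m³/s at t = 04:00

Subtracting baseflow gives direct-runoff ordinates: 0.0, 32.0, 97.0, 54.0, 30.0, 17.0, 9.0, 0.0 m³/s.
The maximum is 97.0 m³/s, occurring at the reading for t = 04:00.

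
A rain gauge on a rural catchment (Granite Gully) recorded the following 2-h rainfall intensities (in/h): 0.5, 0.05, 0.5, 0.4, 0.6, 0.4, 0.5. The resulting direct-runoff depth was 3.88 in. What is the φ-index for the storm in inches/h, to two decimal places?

φ ≈ 0.16 in/h

Only the 6 blocks with intensity above φ contribute runoff: 0.5, 0.5, 0.4, 0.6, 0.4, 0.5 in/h.
Σ(I−φ)·Δt = d  ⇒  (0.5+0.5+0.4+0.6+0.4+0.5 − 6φ)·2 = 3.88
φ = (2.900 − 3.88/2) / 6 = 0.16 in/h.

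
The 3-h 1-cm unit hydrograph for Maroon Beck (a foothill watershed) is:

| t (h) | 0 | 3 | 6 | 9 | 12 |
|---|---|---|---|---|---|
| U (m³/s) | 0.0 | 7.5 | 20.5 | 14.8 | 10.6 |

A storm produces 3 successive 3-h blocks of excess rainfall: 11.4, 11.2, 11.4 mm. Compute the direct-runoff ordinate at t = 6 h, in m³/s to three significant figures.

Q ≈ 31.8 m³/s

By discrete convolution, Q_j = Σ (P_i / 10 mm) · U_{j−i}.
At t = 6 h (j=2): Q = (11.4/10)·20.5 + (11.2/10)·7.5 + (11.4/10)·0.0 = 31.8 m³/s.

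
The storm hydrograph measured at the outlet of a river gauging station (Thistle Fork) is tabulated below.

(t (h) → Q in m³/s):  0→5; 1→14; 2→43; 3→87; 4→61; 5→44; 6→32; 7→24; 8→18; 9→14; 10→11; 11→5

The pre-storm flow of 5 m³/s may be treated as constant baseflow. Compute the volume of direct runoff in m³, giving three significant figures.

Direct-runoff ordinates (Q − Q_b): 0.0, 9.0, 38.0, 82.0, 56.0, 39.0, 27.0, 19.0, 13.0, 9.0, 6.0, 0.0 m³/s.
ΣQ_DR = 298.0 m³/s.
With Δt = 1 h = 3600 s, V = ΣQ_DR · Δt = 298.0 × 3600 = 1.07 × 10^6 m³.

V ≈ 1.07 × 10^6 m³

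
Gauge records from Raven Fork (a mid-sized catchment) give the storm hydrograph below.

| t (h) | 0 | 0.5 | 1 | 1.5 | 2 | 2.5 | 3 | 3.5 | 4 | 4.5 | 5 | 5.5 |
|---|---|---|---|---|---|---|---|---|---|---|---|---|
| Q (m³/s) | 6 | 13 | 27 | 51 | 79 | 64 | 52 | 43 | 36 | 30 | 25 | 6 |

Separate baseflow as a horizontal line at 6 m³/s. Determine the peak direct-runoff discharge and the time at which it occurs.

Q_p = 73.0 m³/s at t = 2 h

Subtracting baseflow gives direct-runoff ordinates: 0.0, 7.0, 21.0, 45.0, 73.0, 58.0, 46.0, 37.0, 30.0, 24.0, 19.0, 0.0 m³/s.
The maximum is 73.0 m³/s, occurring at the reading for t = 2 h.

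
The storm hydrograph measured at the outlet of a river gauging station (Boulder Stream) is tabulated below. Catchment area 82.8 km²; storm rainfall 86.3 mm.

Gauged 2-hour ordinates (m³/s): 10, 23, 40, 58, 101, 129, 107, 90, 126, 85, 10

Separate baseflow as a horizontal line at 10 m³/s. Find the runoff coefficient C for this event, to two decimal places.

ΣQ_DR = 669.0 m³/s; V = ΣQ_DR·Δt = 4.817 × 10^6 m³.
Runoff depth d = V / A = 58.17 mm.
C = d / P = 58.17 / 86.3 = 0.67.

C ≈ 0.67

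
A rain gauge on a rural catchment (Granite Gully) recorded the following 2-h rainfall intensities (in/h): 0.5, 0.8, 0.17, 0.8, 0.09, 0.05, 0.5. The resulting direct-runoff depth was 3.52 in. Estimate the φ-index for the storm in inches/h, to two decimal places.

φ ≈ 0.21 in/h

Only the 4 blocks with intensity above φ contribute runoff: 0.5, 0.8, 0.8, 0.5 in/h.
Σ(I−φ)·Δt = d  ⇒  (0.5+0.8+0.8+0.5 − 4φ)·2 = 3.52
φ = (2.600 − 3.52/2) / 4 = 0.21 in/h.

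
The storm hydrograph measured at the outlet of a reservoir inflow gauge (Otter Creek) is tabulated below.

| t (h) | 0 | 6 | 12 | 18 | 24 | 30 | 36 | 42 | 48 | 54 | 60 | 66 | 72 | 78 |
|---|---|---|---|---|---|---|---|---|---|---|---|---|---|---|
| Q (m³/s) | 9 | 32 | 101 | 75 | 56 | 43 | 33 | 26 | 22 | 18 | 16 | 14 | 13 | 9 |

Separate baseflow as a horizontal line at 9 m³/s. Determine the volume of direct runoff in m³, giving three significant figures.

V ≈ 7.37 × 10^6 m³

Direct-runoff ordinates (Q − Q_b): 0.0, 23.0, 92.0, 66.0, 47.0, 34.0, 24.0, 17.0, 13.0, 9.0, 7.0, 5.0, 4.0, 0.0 m³/s.
ΣQ_DR = 341.0 m³/s.
With Δt = 6 h = 21600 s, V = ΣQ_DR · Δt = 341.0 × 21600 = 7.37 × 10^6 m³.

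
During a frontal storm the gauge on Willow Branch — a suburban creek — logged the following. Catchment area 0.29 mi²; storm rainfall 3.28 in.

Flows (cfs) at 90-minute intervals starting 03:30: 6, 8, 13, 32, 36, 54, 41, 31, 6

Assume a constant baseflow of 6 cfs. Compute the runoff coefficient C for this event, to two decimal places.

ΣQ_DR = 173.0 cfs; V = ΣQ_DR·Δt = 9.342 × 10^5 ft³.
Runoff depth d = V / A = 1.387 in.
C = d / P = 1.387 / 3.28 = 0.42.

C ≈ 0.42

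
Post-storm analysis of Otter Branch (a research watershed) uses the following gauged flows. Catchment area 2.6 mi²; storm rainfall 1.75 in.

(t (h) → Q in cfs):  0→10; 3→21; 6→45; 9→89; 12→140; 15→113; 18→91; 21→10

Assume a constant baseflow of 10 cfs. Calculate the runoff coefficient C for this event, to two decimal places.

ΣQ_DR = 439.0 cfs; V = ΣQ_DR·Δt = 4.741 × 10^6 ft³.
Runoff depth d = V / A = 0.7849 in.
C = d / P = 0.7849 / 1.75 = 0.45.

C ≈ 0.45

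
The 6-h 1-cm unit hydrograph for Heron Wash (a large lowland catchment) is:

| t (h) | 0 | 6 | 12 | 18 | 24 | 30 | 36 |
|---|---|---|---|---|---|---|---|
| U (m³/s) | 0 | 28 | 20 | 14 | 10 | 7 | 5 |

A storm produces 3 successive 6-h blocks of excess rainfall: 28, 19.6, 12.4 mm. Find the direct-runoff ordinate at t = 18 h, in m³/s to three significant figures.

By discrete convolution, Q_j = Σ (P_i / 10 mm) · U_{j−i}.
At t = 18 h (j=3): Q = (28/10)·14 + (19.6/10)·20 + (12.4/10)·28 = 113 m³/s.

Q ≈ 113 m³/s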